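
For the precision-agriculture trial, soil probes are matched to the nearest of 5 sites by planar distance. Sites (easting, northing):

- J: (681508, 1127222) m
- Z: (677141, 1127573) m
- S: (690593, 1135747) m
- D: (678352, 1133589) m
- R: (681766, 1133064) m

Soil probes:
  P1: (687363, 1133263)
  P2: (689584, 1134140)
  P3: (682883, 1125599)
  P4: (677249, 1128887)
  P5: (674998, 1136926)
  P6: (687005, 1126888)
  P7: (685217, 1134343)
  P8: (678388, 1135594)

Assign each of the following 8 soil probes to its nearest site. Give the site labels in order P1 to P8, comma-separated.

P1 → S (d²=16603156.00)
P2 → S (d²=3600530.00)
P3 → J (d²=4524754.00)
P4 → Z (d²=1738260.00)
P5 → D (d²=22384885.00)
P6 → J (d²=30328565.00)
P7 → R (d²=13545242.00)
P8 → D (d²=4021321.00)

S, S, J, Z, D, J, R, D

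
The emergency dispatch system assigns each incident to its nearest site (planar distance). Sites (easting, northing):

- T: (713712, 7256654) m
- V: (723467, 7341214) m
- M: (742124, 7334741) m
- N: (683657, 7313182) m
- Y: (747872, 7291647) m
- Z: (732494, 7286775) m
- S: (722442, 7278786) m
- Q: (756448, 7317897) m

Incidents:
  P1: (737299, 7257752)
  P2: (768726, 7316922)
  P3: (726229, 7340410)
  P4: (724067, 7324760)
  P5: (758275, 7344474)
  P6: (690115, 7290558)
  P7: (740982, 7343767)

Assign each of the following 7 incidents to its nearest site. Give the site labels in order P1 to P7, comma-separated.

T, Q, V, V, M, N, M

P1 → T (d²=557552173.00)
P2 → Q (d²=151699909.00)
P3 → V (d²=8275060.00)
P4 → V (d²=271094116.00)
P5 → M (d²=355586090.00)
P6 → N (d²=553551140.00)
P7 → M (d²=82772840.00)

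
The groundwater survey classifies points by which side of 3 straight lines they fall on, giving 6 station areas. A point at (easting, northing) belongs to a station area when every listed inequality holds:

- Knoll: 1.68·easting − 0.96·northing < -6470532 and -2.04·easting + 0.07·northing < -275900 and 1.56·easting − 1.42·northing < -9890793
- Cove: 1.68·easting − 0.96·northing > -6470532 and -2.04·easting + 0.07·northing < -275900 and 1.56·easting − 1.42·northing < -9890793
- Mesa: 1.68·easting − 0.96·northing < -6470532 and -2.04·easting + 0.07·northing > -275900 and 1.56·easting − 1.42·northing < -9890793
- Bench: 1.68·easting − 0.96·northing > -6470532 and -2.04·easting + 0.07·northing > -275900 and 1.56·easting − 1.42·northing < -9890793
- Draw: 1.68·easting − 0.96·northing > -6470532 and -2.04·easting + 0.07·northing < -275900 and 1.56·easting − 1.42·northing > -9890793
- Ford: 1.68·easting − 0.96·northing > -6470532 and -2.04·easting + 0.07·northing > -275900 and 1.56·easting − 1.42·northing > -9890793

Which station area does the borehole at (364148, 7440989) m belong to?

Mesa

1.68·364148 − 0.96·7440989 = -6531580.800, which is < -6470532
-2.04·364148 + 0.07·7440989 = -221992.690, which is > -275900
1.56·364148 − 1.42·7440989 = -9998133.500, which is < -9890793
This sign pattern matches Mesa.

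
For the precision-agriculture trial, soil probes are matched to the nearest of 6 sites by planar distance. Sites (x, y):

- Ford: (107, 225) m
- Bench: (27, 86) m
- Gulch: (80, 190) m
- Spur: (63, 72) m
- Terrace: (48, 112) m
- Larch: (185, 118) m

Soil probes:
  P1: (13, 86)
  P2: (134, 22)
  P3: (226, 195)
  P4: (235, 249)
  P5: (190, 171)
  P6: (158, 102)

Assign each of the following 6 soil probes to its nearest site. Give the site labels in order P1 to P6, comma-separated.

P1 → Bench (d²=196.00)
P2 → Spur (d²=7541.00)
P3 → Larch (d²=7610.00)
P4 → Ford (d²=16960.00)
P5 → Larch (d²=2834.00)
P6 → Larch (d²=985.00)

Bench, Spur, Larch, Ford, Larch, Larch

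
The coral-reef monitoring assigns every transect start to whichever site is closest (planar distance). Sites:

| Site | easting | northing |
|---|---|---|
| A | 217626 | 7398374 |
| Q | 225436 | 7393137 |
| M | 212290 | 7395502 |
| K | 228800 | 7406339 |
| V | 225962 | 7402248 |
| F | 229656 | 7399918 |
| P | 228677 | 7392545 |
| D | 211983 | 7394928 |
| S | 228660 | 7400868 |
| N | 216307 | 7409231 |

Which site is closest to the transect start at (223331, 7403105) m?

V

Squared distances to each site:
A: 54929386.000; Q: 103792049.000; M: 179709290.000; K: 40368717.000; V: 7656610.000; F: 50162594.000; P: 140093316.000; D: 195640433.000; S: 33402410.000; N: 86864452.000.
Minimum at V.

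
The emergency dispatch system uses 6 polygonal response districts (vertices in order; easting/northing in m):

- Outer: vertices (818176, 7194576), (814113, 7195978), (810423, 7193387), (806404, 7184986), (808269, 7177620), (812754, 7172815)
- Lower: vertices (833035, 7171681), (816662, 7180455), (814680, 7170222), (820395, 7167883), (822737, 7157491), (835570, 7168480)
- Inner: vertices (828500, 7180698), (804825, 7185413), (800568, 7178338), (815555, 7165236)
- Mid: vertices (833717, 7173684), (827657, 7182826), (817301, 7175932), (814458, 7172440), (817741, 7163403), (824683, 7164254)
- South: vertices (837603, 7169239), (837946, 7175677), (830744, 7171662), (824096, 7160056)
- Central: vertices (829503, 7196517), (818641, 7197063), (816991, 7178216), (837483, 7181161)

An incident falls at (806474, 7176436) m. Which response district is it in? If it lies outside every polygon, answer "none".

Cast a ray rightward from (806474, 7176436). For each polygon, the edges (by vertex number in listed order) whose endpoints lie on opposite sides of northing = 7176436, where each meets that height, and whether that is right or left of the point:
Outer: 5–6 at easting≈809374.1 (right), 6–1 at easting≈813656.2 (right) → 2 crossings.
Lower: 1–2 at easting≈824161.8 (right), 2–3 at easting≈815883.6 (right) → 2 crossings.
Inner: 3–4 at easting≈802743.6 (left), 4–1 at easting≈824931.8 (right) → 1 crossing.
Mid: 1–2 at easting≈831892.8 (right), 2–3 at easting≈818058.1 (right) → 2 crossings.
South: no edge straddles that height → 0 crossings.
Central: no edge straddles that height → 0 crossings.
Only Inner has an odd count, so the point is inside Inner.

Inner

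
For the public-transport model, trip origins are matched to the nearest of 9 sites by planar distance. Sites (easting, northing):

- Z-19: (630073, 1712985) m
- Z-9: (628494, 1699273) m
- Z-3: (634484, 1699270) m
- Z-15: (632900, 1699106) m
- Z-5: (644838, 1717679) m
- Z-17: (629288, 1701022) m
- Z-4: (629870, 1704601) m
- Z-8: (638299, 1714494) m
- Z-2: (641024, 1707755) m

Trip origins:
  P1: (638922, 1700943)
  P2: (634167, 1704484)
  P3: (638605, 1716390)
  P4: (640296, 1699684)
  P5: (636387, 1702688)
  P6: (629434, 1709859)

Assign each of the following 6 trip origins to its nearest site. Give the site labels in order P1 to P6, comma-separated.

Z-3, Z-4, Z-8, Z-3, Z-3, Z-19

P1 → Z-3 (d²=22494773.00)
P2 → Z-4 (d²=18477898.00)
P3 → Z-8 (d²=3688452.00)
P4 → Z-3 (d²=33950740.00)
P5 → Z-3 (d²=15304133.00)
P6 → Z-19 (d²=10180197.00)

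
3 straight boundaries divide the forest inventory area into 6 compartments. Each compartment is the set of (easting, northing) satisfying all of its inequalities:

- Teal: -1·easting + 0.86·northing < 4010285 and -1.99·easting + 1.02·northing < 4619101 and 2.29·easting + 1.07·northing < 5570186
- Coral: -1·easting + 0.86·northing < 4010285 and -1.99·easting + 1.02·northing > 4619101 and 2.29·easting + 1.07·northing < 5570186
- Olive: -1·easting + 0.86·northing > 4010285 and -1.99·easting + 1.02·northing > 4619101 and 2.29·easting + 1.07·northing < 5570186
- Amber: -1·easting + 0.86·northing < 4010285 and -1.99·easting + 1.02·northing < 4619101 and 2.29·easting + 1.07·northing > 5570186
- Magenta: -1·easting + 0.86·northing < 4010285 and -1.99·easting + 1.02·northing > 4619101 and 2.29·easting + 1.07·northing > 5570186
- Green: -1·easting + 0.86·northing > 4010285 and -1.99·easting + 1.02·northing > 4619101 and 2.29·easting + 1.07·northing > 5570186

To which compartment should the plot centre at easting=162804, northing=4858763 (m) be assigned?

-1·162804 + 0.86·4858763 = 4015732.180, which is > 4010285
-1.99·162804 + 1.02·4858763 = 4631958.300, which is > 4619101
2.29·162804 + 1.07·4858763 = 5571697.570, which is > 5570186
This sign pattern matches Green.

Green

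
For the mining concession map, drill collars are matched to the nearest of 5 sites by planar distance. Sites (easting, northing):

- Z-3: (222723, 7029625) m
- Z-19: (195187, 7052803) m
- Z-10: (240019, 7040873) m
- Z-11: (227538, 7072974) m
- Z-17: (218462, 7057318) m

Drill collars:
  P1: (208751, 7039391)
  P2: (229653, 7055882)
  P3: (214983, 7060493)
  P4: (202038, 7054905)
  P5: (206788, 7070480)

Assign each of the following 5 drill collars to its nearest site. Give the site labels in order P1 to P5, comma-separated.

P1 → Z-3 (d²=290591540.00)
P2 → Z-17 (d²=127300577.00)
P3 → Z-17 (d²=22184066.00)
P4 → Z-19 (d²=51354605.00)
P5 → Z-17 (d²=309520520.00)

Z-3, Z-17, Z-17, Z-19, Z-17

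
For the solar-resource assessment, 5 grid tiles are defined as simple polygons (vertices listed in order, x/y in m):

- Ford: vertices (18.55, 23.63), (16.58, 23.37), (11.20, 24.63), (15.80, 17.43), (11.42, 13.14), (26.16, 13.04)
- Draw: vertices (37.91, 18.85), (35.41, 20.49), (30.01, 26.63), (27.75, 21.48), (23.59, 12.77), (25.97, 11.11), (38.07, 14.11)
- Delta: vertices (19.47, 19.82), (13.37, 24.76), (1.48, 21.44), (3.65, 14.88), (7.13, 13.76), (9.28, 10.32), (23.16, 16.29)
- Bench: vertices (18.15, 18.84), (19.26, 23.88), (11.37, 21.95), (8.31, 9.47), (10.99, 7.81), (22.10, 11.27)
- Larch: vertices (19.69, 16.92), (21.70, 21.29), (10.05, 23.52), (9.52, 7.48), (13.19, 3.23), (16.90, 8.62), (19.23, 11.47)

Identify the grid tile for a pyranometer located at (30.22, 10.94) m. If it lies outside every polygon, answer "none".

Cast a ray rightward from (30.22, 10.94). For each polygon, the edges (by vertex number in listed order) whose endpoints lie on opposite sides of y = 10.94, where each meets that height, and whether that is right or left of the point:
Ford: no edge straddles that height → 0 crossings.
Draw: no edge straddles that height → 0 crossings.
Delta: 5–6 at x≈8.893 (left), 6–7 at x≈10.721 (left) → 0 crossings.
Bench: 3–4 at x≈8.670 (left), 5–6 at x≈21.040 (left) → 0 crossings.
Larch: 3–4 at x≈9.634 (left), 6–7 at x≈18.797 (left) → 0 crossings.
All counts are even, so the point lies outside every listed polygon.

none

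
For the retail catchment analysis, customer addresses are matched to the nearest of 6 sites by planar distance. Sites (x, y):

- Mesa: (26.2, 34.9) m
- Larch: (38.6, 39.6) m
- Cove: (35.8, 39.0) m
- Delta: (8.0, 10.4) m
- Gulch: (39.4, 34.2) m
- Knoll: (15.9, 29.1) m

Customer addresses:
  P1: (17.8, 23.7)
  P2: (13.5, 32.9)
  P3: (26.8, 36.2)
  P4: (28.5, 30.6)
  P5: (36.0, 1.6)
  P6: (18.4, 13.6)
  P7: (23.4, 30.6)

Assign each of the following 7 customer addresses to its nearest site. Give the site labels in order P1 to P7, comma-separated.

P1 → Knoll (d²=32.77)
P2 → Knoll (d²=20.20)
P3 → Mesa (d²=2.05)
P4 → Mesa (d²=23.78)
P5 → Delta (d²=861.44)
P6 → Delta (d²=118.40)
P7 → Mesa (d²=26.33)

Knoll, Knoll, Mesa, Mesa, Delta, Delta, Mesa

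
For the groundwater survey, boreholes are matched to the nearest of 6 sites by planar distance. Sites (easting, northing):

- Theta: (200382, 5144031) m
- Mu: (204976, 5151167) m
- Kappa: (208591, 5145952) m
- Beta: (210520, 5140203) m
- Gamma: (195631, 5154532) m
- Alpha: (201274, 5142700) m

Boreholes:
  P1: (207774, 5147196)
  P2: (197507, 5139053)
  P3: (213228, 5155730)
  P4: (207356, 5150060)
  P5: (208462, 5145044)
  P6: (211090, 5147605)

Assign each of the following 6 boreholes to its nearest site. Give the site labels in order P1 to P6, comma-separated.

Kappa, Alpha, Mu, Mu, Kappa, Kappa

P1 → Kappa (d²=2215025.00)
P2 → Alpha (d²=27490898.00)
P3 → Mu (d²=88916473.00)
P4 → Mu (d²=6889849.00)
P5 → Kappa (d²=841105.00)
P6 → Kappa (d²=8977410.00)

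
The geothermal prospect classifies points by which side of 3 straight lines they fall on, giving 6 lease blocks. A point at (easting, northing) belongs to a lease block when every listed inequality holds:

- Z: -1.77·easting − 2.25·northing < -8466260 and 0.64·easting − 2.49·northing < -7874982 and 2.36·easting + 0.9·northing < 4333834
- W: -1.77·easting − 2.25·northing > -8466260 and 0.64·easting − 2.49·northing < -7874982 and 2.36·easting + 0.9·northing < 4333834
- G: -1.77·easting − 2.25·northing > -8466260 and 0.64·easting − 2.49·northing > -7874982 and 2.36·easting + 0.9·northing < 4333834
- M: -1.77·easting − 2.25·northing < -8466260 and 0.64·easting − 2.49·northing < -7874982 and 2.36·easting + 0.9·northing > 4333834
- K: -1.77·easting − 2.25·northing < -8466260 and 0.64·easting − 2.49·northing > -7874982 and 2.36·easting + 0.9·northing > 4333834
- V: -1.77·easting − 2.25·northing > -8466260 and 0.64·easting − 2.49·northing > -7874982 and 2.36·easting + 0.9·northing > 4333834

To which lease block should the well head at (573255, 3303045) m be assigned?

-1.77·573255 − 2.25·3303045 = -8446512.600, which is > -8466260
0.64·573255 − 2.49·3303045 = -7857698.850, which is > -7874982
2.36·573255 + 0.9·3303045 = 4325622.300, which is < 4333834
This sign pattern matches G.

G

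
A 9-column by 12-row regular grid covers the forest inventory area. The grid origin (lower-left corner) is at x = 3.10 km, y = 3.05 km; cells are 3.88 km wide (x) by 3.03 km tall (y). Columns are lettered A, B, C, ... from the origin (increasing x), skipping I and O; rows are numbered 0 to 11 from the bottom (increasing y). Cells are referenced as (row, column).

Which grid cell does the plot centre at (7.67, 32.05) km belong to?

Column index: ⌊(7.67 − 3.10) / 3.88⌋ = ⌊1.178⌋ = 1 → column B
Row offset from origin: ⌊(32.05 − 3.05) / 3.03⌋ = ⌊9.571⌋ = 9 → row 9

(9, B)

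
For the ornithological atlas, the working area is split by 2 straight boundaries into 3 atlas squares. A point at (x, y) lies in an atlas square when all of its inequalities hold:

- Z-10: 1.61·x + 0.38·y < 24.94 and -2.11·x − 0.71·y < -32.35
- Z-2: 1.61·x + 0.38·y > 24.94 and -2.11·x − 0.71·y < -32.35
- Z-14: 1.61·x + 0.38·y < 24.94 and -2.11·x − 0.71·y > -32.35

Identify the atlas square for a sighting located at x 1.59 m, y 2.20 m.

1.61·1.59 + 0.38·2.20 = 3.396, which is < 24.94
-2.11·1.59 − 0.71·2.20 = -4.917, which is > -32.35
This sign pattern matches Z-14.

Z-14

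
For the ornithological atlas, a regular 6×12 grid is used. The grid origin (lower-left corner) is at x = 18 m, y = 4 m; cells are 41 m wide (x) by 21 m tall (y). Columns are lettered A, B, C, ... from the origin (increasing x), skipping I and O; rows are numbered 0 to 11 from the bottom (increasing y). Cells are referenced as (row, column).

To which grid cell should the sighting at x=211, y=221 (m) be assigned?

(10, E)

Column index: ⌊(211 − 18) / 41⌋ = ⌊4.707⌋ = 4 → column E
Row offset from origin: ⌊(221 − 4) / 21⌋ = ⌊10.333⌋ = 10 → row 10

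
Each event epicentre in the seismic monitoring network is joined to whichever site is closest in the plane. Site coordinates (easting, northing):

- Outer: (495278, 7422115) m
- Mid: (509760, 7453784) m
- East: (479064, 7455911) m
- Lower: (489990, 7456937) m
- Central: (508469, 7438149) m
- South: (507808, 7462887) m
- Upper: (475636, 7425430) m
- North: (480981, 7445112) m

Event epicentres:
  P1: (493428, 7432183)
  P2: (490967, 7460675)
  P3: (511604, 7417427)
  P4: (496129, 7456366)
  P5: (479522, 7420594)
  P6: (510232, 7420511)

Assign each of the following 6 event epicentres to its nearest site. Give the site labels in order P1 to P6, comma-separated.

P1 → Outer (d²=104787124.00)
P2 → Lower (d²=14927173.00)
P3 → Outer (d²=288515620.00)
P4 → Lower (d²=38013362.00)
P5 → Upper (d²=38487892.00)
P6 → Outer (d²=226194932.00)

Outer, Lower, Outer, Lower, Upper, Outer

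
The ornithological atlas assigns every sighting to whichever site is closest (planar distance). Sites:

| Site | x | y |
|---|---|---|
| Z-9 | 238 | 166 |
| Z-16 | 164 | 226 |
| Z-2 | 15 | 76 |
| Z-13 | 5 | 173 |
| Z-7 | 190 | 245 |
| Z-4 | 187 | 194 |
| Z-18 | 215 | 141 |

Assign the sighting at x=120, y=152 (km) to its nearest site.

Z-4

Squared distances to each site:
Z-9: 14120.000; Z-16: 7412.000; Z-2: 16801.000; Z-13: 13666.000; Z-7: 13549.000; Z-4: 6253.000; Z-18: 9146.000.
Minimum at Z-4.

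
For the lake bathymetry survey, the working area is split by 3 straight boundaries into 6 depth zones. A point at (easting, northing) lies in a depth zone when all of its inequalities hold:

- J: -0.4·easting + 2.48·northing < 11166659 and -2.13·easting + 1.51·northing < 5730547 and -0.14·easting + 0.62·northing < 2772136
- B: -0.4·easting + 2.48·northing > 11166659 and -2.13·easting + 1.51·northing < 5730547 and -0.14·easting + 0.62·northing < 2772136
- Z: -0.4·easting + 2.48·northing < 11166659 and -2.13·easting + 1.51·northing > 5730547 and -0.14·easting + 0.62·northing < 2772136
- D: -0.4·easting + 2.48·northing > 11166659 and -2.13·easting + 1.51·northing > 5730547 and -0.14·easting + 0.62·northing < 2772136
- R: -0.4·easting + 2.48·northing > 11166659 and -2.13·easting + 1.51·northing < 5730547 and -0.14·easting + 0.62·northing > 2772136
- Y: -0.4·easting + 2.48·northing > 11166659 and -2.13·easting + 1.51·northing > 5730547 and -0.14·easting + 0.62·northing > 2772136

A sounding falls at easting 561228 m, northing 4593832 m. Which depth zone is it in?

-0.4·561228 + 2.48·4593832 = 11168212.160, which is > 11166659
-2.13·561228 + 1.51·4593832 = 5741270.680, which is > 5730547
-0.14·561228 + 0.62·4593832 = 2769603.920, which is < 2772136
This sign pattern matches D.

D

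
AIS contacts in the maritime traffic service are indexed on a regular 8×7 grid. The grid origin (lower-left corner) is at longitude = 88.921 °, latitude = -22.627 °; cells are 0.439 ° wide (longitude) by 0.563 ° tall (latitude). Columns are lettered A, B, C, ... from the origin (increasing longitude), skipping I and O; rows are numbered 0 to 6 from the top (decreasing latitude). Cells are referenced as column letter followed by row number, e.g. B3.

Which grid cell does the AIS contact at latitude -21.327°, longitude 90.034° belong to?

Column index: ⌊(90.034 − 88.921) / 0.439⌋ = ⌊2.535⌋ = 2 → column C
Row offset from origin: ⌊(-21.327 − -22.627) / 0.563⌋ = ⌊2.309⌋ = 2 → row 4 (counted from top)

C4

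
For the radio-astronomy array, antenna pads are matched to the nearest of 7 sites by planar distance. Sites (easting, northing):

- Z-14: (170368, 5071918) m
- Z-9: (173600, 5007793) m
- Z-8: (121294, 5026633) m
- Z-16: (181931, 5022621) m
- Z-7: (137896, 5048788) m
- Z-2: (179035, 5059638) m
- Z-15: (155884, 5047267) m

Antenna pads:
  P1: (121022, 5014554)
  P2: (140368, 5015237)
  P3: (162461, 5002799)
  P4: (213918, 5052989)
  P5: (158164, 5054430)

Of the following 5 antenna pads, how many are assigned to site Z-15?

1

P1 → Z-8
P2 → Z-8
P3 → Z-9
P4 → Z-2
P5 → Z-15
1 of the 5 goes to Z-15.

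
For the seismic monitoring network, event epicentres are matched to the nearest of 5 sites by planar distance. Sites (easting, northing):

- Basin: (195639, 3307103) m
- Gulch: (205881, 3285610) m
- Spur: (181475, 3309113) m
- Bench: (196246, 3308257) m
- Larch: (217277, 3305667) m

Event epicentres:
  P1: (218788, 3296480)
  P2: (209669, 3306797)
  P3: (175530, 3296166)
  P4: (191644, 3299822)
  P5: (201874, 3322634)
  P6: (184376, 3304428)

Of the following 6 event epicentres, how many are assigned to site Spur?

P1 → Larch
P2 → Larch
P3 → Spur
P4 → Basin
P5 → Bench
P6 → Spur
2 of the 6 go to Spur.

2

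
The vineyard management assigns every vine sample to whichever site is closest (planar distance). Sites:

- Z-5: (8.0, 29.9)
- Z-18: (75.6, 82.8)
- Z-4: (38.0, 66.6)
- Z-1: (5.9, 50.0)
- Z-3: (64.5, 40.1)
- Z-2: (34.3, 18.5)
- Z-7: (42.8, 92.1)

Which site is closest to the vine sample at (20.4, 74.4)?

Squared distances to each site:
Z-5: 2134.010; Z-18: 3117.600; Z-4: 370.600; Z-1: 805.610; Z-3: 3121.300; Z-2: 3318.020; Z-7: 815.050.
Minimum at Z-4.

Z-4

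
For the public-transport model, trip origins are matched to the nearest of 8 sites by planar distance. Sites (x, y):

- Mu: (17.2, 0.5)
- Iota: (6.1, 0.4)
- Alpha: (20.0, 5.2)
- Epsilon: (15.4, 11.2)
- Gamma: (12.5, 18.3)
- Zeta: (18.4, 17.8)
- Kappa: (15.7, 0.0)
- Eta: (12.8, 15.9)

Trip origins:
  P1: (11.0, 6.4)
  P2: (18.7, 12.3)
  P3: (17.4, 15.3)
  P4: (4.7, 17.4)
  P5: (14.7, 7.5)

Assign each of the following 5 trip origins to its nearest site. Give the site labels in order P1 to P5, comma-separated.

P1 → Epsilon (d²=42.40)
P2 → Epsilon (d²=12.10)
P3 → Zeta (d²=7.25)
P4 → Gamma (d²=61.65)
P5 → Epsilon (d²=14.18)

Epsilon, Epsilon, Zeta, Gamma, Epsilon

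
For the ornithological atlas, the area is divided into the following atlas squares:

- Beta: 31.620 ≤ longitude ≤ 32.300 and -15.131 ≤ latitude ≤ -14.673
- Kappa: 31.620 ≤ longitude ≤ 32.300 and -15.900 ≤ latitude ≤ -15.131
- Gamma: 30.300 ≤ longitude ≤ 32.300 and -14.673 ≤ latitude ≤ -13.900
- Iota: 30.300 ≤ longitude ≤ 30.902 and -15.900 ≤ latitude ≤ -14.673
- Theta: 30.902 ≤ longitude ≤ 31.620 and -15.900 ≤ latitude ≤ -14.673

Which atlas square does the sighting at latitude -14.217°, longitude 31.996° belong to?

Gamma

The point has longitude = 31.996 and latitude = -14.217.
Only Gamma satisfies 30.300 ≤ longitude ≤ 32.300 and -14.673 ≤ latitude ≤ -13.900.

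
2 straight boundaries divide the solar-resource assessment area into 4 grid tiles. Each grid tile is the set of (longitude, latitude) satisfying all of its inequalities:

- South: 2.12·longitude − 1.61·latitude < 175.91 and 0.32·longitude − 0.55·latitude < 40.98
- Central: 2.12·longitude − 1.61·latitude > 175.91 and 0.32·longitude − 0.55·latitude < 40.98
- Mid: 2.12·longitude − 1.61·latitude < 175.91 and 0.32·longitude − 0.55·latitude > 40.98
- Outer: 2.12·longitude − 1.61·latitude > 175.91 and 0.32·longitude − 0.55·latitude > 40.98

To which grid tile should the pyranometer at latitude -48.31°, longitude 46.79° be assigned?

2.12·46.79 − 1.61·-48.31 = 176.974, which is > 175.91
0.32·46.79 − 0.55·-48.31 = 41.543, which is > 40.98
This sign pattern matches Outer.

Outer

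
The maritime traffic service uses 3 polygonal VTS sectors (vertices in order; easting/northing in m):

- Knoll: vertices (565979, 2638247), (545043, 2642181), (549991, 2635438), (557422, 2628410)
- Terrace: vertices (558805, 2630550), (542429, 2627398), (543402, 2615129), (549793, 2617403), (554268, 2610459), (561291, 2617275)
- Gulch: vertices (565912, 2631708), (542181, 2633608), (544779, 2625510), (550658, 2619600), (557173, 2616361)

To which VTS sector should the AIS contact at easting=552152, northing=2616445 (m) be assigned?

Terrace

Cast a ray rightward from (552152, 2616445). For each polygon, the edges (by vertex number in listed order) whose endpoints lie on opposite sides of northing = 2616445, where each meets that height, and whether that is right or left of the point:
Knoll: no edge straddles that height → 0 crossings.
Terrace: 2–3 at easting≈543297.6 (left), 3–4 at easting≈547100.6 (left), 4–5 at easting≈550410.4 (left), 5–6 at easting≈560435.8 (right) → 1 crossing.
Gulch: 4–5 at easting≈557004.0 (right), 5–1 at easting≈557220.8 (right) → 2 crossings.
Only Terrace has an odd count, so the point is inside Terrace.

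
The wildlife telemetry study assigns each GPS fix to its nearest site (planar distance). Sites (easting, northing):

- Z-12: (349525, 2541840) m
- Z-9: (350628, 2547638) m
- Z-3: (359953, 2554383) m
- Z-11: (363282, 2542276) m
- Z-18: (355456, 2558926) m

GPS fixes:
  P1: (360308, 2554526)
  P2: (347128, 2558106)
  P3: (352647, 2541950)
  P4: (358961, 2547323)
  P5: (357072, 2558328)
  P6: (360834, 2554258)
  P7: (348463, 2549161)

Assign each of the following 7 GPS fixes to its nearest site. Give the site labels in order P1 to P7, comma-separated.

P1 → Z-3 (d²=146474.00)
P2 → Z-18 (d²=70027984.00)
P3 → Z-12 (d²=9758984.00)
P4 → Z-11 (d²=44143250.00)
P5 → Z-18 (d²=2969060.00)
P6 → Z-3 (d²=791786.00)
P7 → Z-9 (d²=7006754.00)

Z-3, Z-18, Z-12, Z-11, Z-18, Z-3, Z-9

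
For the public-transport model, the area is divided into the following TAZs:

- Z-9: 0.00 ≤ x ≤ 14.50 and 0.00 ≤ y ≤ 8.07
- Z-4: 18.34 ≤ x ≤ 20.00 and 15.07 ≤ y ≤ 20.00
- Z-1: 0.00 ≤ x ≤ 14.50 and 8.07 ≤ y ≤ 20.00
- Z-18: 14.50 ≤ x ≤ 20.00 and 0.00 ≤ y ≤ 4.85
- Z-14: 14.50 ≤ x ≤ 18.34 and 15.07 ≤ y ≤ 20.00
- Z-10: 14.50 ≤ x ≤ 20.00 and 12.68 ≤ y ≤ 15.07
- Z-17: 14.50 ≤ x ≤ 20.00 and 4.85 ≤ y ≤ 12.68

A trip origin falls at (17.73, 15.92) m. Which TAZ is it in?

The point has x = 17.73 and y = 15.92.
Only Z-14 satisfies 14.50 ≤ x ≤ 18.34 and 15.07 ≤ y ≤ 20.00.

Z-14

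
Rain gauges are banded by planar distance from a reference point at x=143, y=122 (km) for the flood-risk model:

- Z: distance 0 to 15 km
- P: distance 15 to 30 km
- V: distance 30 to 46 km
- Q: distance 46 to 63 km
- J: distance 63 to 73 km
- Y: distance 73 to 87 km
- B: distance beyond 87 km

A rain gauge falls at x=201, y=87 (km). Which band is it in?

J

Distance = √((201−143)² + (87−122)²) = √(3364.000 + 1225.000) = 67.742 km.
63 ≤ 67.742 < 73 → J.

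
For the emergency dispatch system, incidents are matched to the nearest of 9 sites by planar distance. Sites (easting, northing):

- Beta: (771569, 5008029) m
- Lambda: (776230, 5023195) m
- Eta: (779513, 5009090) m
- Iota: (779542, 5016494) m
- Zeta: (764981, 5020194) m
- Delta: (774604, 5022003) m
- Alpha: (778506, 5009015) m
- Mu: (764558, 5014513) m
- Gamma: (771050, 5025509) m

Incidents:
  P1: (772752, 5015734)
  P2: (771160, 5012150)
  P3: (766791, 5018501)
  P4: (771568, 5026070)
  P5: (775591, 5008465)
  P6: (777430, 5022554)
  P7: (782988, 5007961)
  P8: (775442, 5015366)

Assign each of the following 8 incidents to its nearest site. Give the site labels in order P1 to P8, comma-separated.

P1 → Delta (d²=42730265.00)
P2 → Beta (d²=17149922.00)
P3 → Zeta (d²=6142349.00)
P4 → Gamma (d²=583045.00)
P5 → Alpha (d²=8799725.00)
P6 → Lambda (d²=1850881.00)
P7 → Eta (d²=13350266.00)
P8 → Iota (d²=18082384.00)

Delta, Beta, Zeta, Gamma, Alpha, Lambda, Eta, Iota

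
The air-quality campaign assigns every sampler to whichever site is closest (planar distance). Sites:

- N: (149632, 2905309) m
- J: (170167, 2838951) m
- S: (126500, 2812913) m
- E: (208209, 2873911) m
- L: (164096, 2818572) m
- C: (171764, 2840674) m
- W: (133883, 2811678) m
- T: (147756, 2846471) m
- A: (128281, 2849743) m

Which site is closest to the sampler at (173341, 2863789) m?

Squared distances to each site:
N: 2286027081.000; J: 627000520.000; S: 4782446657.000; E: 1318232308.000; L: 2130047114.000; C: 536790154.000; W: 4272490085.000; T: 954505349.000; A: 2227693716.000.
Minimum at C.

C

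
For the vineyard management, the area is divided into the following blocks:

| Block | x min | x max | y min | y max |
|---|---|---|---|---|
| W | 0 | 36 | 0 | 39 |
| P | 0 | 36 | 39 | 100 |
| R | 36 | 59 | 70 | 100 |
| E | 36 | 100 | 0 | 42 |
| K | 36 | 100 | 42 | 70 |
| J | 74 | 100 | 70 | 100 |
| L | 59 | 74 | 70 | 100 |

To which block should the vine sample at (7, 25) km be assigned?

The point has x = 7 and y = 25.
Only W satisfies 0 ≤ x ≤ 36 and 0 ≤ y ≤ 39.

W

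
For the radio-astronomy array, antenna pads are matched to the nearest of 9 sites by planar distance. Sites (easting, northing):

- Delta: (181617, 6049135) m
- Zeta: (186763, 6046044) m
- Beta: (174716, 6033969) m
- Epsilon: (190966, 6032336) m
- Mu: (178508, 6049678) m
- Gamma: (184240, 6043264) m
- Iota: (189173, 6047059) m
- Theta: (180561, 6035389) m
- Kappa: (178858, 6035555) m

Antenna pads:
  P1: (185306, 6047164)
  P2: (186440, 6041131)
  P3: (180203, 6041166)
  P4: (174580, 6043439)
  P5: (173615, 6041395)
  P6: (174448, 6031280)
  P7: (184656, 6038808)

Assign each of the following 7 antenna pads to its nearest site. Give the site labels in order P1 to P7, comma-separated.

P1 → Zeta (d²=3377249.00)
P2 → Gamma (d²=9389689.00)
P3 → Gamma (d²=20698973.00)
P4 → Mu (d²=54354305.00)
P5 → Beta (d²=56357677.00)
P6 → Beta (d²=7302545.00)
P7 → Gamma (d²=20028992.00)

Zeta, Gamma, Gamma, Mu, Beta, Beta, Gamma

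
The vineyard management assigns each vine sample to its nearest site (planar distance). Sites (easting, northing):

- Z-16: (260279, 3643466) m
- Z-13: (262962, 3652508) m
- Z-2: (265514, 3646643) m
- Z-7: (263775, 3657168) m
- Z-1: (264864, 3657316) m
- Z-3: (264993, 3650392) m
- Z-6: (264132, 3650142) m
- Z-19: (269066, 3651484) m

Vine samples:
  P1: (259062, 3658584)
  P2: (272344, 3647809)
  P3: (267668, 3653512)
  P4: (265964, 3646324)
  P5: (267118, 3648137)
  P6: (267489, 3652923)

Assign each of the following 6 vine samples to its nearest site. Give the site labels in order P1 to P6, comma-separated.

Z-7, Z-19, Z-19, Z-2, Z-2, Z-19

P1 → Z-7 (d²=24217425.00)
P2 → Z-19 (d²=24250909.00)
P3 → Z-19 (d²=6067188.00)
P4 → Z-2 (d²=304261.00)
P5 → Z-2 (d²=4804852.00)
P6 → Z-19 (d²=4557650.00)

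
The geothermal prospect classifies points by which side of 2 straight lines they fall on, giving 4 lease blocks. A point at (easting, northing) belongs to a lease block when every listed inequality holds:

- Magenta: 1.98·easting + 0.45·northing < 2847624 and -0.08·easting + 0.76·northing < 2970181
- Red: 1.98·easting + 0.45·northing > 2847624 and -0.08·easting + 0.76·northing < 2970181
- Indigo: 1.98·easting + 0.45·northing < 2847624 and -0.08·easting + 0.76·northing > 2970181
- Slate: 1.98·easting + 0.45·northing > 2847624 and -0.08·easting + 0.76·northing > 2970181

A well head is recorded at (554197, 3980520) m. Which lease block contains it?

Slate

1.98·554197 + 0.45·3980520 = 2888544.060, which is > 2847624
-0.08·554197 + 0.76·3980520 = 2980859.440, which is > 2970181
This sign pattern matches Slate.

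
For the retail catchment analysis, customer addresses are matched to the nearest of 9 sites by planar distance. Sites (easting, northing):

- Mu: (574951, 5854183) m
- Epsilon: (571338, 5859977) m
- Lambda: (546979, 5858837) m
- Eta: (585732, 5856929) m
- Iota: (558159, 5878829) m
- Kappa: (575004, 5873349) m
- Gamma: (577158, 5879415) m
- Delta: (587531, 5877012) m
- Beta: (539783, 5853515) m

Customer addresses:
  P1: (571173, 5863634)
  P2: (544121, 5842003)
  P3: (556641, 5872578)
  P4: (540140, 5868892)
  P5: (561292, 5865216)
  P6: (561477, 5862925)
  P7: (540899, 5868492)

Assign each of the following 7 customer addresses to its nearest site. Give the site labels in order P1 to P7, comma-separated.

P1 → Epsilon (d²=13400874.00)
P2 → Beta (d²=151344388.00)
P3 → Iota (d²=41379325.00)
P4 → Lambda (d²=147874946.00)
P5 → Epsilon (d²=128369237.00)
P6 → Epsilon (d²=105930025.00)
P7 → Lambda (d²=130185425.00)

Epsilon, Beta, Iota, Lambda, Epsilon, Epsilon, Lambda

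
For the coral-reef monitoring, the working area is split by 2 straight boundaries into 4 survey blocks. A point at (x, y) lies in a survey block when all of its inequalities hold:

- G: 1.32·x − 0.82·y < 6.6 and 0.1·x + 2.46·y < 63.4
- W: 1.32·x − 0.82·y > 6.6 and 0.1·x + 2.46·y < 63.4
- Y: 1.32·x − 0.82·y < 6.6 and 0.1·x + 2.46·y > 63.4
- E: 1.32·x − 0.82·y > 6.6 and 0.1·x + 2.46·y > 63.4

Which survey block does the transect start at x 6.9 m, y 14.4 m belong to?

G

1.32·6.9 − 0.82·14.4 = -2.700, which is < 6.6
0.1·6.9 + 2.46·14.4 = 36.114, which is < 63.4
This sign pattern matches G.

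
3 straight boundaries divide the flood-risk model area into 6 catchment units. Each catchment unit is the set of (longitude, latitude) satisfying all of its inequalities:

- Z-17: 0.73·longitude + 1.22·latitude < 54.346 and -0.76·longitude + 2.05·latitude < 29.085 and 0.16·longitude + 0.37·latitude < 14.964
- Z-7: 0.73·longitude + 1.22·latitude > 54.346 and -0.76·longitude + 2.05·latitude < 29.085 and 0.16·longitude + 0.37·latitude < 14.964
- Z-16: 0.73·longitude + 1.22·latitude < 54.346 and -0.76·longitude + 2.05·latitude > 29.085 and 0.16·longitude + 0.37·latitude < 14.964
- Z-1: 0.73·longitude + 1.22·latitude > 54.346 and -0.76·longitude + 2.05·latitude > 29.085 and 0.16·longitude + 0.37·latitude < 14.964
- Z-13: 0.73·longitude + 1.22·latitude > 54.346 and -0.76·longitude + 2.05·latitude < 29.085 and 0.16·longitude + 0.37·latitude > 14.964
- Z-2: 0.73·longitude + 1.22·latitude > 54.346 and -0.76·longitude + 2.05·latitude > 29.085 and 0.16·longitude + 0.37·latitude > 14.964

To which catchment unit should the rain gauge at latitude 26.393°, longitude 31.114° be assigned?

Z-1

0.73·31.114 + 1.22·26.393 = 54.913, which is > 54.346
-0.76·31.114 + 2.05·26.393 = 30.459, which is > 29.085
0.16·31.114 + 0.37·26.393 = 14.744, which is < 14.964
This sign pattern matches Z-1.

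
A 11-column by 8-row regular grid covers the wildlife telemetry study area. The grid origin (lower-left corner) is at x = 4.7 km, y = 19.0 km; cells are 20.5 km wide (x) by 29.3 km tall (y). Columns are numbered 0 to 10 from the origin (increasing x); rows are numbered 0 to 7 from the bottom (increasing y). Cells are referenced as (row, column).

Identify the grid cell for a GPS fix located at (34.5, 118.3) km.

(3, 1)

Column index: ⌊(34.5 − 4.7) / 20.5⌋ = ⌊1.454⌋ = 1
Row offset from origin: ⌊(118.3 − 19.0) / 29.3⌋ = ⌊3.389⌋ = 3 → row 3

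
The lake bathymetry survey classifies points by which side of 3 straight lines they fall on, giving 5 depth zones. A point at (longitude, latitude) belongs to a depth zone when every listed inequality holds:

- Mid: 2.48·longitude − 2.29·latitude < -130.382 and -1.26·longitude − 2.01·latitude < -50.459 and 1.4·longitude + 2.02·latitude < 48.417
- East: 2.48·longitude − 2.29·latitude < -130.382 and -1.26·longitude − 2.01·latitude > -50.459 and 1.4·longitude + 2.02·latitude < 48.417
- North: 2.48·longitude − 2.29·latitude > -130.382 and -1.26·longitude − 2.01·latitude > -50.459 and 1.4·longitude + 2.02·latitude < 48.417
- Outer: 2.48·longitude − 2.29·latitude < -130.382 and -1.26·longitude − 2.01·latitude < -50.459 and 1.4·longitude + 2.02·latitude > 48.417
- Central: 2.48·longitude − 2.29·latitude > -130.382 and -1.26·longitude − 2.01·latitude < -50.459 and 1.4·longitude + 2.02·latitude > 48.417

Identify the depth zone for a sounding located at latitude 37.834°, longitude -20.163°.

Mid

2.48·-20.163 − 2.29·37.834 = -136.644, which is < -130.382
-1.26·-20.163 − 2.01·37.834 = -50.641, which is < -50.459
1.4·-20.163 + 2.02·37.834 = 48.196, which is < 48.417
This sign pattern matches Mid.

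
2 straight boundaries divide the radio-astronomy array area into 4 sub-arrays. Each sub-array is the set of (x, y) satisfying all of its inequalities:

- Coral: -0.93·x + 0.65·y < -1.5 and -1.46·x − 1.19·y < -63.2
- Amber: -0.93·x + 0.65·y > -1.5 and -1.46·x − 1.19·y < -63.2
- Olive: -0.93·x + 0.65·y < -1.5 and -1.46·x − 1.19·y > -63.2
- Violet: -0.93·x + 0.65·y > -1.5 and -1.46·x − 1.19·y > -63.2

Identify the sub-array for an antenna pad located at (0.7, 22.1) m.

-0.93·0.7 + 0.65·22.1 = 13.714, which is > -1.5
-1.46·0.7 − 1.19·22.1 = -27.321, which is > -63.2
This sign pattern matches Violet.

Violet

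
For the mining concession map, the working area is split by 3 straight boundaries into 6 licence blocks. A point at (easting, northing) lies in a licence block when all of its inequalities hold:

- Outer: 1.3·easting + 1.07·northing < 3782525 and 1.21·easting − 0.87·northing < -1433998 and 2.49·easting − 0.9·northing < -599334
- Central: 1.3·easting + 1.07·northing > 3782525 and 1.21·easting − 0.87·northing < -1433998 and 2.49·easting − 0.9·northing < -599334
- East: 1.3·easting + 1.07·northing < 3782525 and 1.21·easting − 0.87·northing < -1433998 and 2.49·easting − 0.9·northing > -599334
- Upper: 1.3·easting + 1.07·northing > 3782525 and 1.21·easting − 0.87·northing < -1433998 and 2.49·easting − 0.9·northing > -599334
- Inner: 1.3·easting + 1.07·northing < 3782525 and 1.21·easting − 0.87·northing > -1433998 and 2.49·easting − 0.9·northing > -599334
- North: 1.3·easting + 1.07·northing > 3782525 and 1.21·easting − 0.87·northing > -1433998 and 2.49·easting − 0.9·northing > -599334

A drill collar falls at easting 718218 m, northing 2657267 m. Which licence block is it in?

1.3·718218 + 1.07·2657267 = 3776959.090, which is < 3782525
1.21·718218 − 0.87·2657267 = -1442778.510, which is < -1433998
2.49·718218 − 0.9·2657267 = -603177.480, which is < -599334
This sign pattern matches Outer.

Outer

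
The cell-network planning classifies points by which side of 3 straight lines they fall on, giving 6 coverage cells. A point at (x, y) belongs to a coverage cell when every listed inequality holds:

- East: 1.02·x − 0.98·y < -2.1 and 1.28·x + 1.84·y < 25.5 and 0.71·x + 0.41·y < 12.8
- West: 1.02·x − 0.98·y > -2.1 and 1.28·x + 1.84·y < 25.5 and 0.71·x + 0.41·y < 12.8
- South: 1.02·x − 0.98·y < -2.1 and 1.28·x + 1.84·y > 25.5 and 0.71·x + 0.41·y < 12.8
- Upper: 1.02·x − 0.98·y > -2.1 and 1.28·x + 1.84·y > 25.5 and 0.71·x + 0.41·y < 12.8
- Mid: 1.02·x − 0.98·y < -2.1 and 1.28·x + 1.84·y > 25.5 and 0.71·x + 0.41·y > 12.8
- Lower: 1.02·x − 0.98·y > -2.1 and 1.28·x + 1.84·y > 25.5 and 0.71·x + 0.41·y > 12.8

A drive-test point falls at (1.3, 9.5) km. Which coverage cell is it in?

1.02·1.3 − 0.98·9.5 = -7.984, which is < -2.1
1.28·1.3 + 1.84·9.5 = 19.144, which is < 25.5
0.71·1.3 + 0.41·9.5 = 4.818, which is < 12.8
This sign pattern matches East.

East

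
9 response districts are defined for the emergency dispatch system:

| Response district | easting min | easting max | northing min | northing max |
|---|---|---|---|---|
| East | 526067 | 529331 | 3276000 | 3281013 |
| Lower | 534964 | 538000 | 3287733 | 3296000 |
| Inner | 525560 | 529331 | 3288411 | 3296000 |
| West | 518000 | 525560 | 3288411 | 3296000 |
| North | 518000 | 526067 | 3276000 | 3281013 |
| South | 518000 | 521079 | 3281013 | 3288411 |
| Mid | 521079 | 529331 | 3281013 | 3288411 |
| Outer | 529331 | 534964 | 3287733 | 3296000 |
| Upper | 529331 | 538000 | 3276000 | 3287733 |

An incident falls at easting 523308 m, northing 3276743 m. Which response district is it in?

North

The point has easting = 523308 and northing = 3276743.
Only North satisfies 518000 ≤ easting ≤ 526067 and 3276000 ≤ northing ≤ 3281013.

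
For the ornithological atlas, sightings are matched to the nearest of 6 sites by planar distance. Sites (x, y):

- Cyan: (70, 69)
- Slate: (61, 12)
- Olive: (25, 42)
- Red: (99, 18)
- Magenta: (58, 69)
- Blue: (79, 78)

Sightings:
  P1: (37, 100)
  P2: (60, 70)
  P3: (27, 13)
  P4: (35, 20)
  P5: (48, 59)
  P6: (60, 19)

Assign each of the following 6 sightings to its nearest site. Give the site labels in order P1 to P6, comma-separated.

P1 → Magenta (d²=1402.00)
P2 → Magenta (d²=5.00)
P3 → Olive (d²=845.00)
P4 → Olive (d²=584.00)
P5 → Magenta (d²=200.00)
P6 → Slate (d²=50.00)

Magenta, Magenta, Olive, Olive, Magenta, Slate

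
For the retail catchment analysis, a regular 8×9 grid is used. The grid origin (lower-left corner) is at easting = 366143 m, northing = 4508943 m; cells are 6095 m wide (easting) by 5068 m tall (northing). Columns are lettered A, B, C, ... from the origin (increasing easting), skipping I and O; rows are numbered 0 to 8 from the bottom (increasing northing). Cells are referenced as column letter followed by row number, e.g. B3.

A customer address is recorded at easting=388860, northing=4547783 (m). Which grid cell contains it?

Column index: ⌊(388860 − 366143) / 6095⌋ = ⌊3.727⌋ = 3 → column D
Row offset from origin: ⌊(4547783 − 4508943) / 5068⌋ = ⌊7.664⌋ = 7 → row 7

D7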